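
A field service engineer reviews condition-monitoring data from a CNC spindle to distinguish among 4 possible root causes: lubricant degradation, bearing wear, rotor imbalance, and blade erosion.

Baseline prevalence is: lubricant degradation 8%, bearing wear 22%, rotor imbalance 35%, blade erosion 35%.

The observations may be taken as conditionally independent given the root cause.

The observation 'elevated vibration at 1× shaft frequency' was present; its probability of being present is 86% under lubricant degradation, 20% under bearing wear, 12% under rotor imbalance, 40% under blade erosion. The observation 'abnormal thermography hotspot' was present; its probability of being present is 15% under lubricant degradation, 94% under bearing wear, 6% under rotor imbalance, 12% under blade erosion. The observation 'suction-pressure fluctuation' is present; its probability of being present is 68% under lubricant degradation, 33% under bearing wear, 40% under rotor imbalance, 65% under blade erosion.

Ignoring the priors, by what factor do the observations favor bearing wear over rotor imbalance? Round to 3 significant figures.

21.5

Take the product of per-observation likelihoods under each hypothesis, then divide.
  bearing wear: 0.20 × 0.94 × 0.33 = 0.06204
  rotor imbalance: 0.12 × 0.06 × 0.40 = 0.00288
Bayes factor = 0.06204 / 0.00288 ≈ 21.5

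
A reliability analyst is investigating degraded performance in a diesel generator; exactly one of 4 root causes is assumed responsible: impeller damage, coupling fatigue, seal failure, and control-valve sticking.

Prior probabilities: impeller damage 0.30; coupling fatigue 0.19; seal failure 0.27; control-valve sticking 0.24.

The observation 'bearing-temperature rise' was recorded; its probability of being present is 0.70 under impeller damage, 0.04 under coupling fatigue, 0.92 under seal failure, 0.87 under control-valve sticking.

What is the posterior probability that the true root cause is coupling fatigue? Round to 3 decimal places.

By Bayes' rule, the unnormalized weight for each hypothesis is prior × likelihood:
  impeller damage: 0.30 × 0.70 = 0.21
  coupling fatigue: 0.19 × 0.04 = 0.0076
  seal failure: 0.27 × 0.92 = 0.2484
  control-valve sticking: 0.24 × 0.87 = 0.2088
Marginal likelihood of the evidence = 0.6748.
P(coupling fatigue | evidence) = 0.0076 / 0.6748 ≈ 0.011.

0.011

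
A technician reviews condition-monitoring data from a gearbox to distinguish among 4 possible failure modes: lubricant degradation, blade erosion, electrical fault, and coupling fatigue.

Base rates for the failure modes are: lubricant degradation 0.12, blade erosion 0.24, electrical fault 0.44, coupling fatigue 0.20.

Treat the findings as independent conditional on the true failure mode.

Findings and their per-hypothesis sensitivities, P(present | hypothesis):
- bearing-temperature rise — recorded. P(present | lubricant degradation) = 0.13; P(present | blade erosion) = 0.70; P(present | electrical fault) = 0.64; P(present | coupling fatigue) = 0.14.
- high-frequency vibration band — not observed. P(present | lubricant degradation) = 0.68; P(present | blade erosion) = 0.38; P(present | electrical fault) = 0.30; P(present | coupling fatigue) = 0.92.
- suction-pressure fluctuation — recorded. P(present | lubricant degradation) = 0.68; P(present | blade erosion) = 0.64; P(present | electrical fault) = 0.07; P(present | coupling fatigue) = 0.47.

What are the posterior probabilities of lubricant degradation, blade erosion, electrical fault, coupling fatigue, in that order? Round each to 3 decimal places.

Multiply each prior by the joint likelihood of the evidence pattern (using 1 − P(present | H) for each absent finding):
  lubricant degradation: 0.12 × 0.13 × (1 − 0.68) × 0.68 = 0.0033946
  blade erosion: 0.24 × 0.70 × (1 − 0.38) × 0.64 = 0.066662
  electrical fault: 0.44 × 0.64 × (1 − 0.30) × 0.07 = 0.013798
  coupling fatigue: 0.20 × 0.14 × (1 − 0.92) × 0.47 = 0.0010528
The unnormalized weights sum to 0.084908.
P(lubricant degradation | evidence) = 0.0033946 / 0.084908 ≈ 0.040
P(blade erosion | evidence) = 0.066662 / 0.084908 ≈ 0.785
P(electrical fault | evidence) = 0.013798 / 0.084908 ≈ 0.163
P(coupling fatigue | evidence) = 0.0010528 / 0.084908 ≈ 0.012

0.040, 0.785, 0.163, 0.012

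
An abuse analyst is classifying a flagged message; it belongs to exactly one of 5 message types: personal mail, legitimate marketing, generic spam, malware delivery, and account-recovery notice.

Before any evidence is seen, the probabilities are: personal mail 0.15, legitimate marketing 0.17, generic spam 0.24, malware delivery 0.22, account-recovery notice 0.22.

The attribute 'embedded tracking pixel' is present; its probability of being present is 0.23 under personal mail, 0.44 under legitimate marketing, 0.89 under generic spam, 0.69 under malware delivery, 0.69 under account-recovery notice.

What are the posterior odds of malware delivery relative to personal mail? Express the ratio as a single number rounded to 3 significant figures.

4.40

Unnormalized posterior weight (prior times the attribute likelihood) for each of the two hypotheses:
  malware delivery: 0.22 × 0.69 = 0.1518
  personal mail: 0.15 × 0.23 = 0.0345
Posterior odds = 0.1518 / 0.0345 ≈ 4.40.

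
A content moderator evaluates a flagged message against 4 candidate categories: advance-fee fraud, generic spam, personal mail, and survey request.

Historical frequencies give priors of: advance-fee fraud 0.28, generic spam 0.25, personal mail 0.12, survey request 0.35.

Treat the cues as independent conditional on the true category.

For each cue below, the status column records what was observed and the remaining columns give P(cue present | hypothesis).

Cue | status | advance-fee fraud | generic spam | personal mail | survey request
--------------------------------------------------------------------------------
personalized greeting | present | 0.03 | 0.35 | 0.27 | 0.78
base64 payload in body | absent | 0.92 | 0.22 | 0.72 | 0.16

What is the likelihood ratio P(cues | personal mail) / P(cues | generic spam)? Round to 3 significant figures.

0.277

The Bayes factor is the ratio of the joint likelihoods of the cue pattern under the two hypotheses (using 1 − P(present | H) for each absent cue).
  personal mail: 0.27 × (1 − 0.72) = 0.0756
  generic spam: 0.35 × (1 − 0.22) = 0.273
Bayes factor = 0.0756 / 0.273 ≈ 0.277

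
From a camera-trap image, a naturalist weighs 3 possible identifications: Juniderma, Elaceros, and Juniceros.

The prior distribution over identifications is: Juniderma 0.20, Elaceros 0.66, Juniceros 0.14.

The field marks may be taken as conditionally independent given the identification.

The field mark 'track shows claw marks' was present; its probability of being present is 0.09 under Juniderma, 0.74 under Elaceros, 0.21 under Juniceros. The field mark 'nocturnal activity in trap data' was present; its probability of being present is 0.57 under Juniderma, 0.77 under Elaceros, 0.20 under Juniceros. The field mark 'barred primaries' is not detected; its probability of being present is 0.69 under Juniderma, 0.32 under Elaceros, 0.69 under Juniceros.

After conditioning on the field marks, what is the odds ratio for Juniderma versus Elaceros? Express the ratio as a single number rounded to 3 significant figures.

Posterior odds equal prior odds times the likelihood ratio; only the two competing hypotheses matter (using 1 − P(present | H) for each absent field mark).
  Juniderma: 0.20 × 0.09 × 0.57 × (1 − 0.69) = 0.0031806
  Elaceros: 0.66 × 0.74 × 0.77 × (1 − 0.32) = 0.25573
Posterior odds = 0.0031806 / 0.25573 ≈ 0.0124.

0.0124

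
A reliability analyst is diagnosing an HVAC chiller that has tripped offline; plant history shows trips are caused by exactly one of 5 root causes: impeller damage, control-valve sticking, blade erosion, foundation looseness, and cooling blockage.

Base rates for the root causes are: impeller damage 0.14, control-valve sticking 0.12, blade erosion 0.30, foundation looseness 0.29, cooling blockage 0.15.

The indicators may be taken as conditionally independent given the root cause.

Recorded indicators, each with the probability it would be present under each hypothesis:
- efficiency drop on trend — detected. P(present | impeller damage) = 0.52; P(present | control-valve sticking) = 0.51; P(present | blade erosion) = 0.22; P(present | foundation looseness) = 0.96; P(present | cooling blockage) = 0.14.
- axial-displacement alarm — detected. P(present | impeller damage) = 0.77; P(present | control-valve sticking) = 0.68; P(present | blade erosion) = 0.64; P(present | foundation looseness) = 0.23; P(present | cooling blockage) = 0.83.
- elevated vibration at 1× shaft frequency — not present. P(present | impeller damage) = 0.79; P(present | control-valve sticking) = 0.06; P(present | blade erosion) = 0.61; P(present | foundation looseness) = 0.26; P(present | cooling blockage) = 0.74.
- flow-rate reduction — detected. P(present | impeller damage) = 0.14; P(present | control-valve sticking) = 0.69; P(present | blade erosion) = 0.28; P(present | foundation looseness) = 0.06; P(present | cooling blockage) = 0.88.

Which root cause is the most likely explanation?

Multiply each prior by the joint likelihood of the indicator pattern (using 1 − P(present | H) for each absent indicator):
  impeller damage: 0.14 × 0.52 × 0.77 × (1 − 0.79) × 0.14 = 0.001648
  control-valve sticking: 0.12 × 0.51 × 0.68 × (1 − 0.06) × 0.69 = 0.026992
  blade erosion: 0.30 × 0.22 × 0.64 × (1 − 0.61) × 0.28 = 0.0046126
  foundation looseness: 0.29 × 0.96 × 0.23 × (1 − 0.26) × 0.06 = 0.002843
  cooling blockage: 0.15 × 0.14 × 0.83 × (1 − 0.74) × 0.88 = 0.003988
Marginal likelihood of the evidence = 0.040084.
P(impeller damage | evidence) ≈ 0.001648 / 0.040084 ≈ 0.041
P(control-valve sticking | evidence) ≈ 0.026992 / 0.040084 ≈ 0.673
P(blade erosion | evidence) ≈ 0.0046126 / 0.040084 ≈ 0.115
P(foundation looseness | evidence) ≈ 0.002843 / 0.040084 ≈ 0.071
P(cooling blockage | evidence) ≈ 0.003988 / 0.040084 ≈ 0.099
The largest is 0.673, so control-valve sticking is most probable.

control-valve sticking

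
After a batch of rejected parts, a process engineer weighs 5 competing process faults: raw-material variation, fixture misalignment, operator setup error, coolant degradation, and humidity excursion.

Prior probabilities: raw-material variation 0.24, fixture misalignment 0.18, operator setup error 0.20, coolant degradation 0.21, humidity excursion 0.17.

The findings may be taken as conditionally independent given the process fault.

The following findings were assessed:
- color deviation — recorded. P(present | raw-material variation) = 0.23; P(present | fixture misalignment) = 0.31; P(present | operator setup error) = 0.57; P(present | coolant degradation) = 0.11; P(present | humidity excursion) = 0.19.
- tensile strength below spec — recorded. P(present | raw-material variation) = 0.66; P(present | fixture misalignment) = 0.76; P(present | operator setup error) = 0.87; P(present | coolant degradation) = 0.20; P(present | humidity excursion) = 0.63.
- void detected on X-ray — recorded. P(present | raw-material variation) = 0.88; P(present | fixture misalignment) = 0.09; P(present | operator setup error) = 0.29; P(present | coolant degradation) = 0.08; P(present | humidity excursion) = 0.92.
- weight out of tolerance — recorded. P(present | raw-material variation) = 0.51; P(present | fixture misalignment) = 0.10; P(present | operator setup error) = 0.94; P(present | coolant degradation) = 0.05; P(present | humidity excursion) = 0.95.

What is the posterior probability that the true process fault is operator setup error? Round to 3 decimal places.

Multiply each prior by the joint likelihood of the evidence pattern:
  raw-material variation: 0.24 × 0.23 × 0.66 × 0.88 × 0.51 = 0.016351
  fixture misalignment: 0.18 × 0.31 × 0.76 × 0.09 × 0.10 = 0.00038167
  operator setup error: 0.20 × 0.57 × 0.87 × 0.29 × 0.94 = 0.027036
  coolant degradation: 0.21 × 0.11 × 0.20 × 0.08 × 0.05 = 1.848e-05
  humidity excursion: 0.17 × 0.19 × 0.63 × 0.92 × 0.95 = 0.017785
Normalizing constant Z = 0.016351 + 0.00038167 + 0.027036 + 1.848e-05 + 0.017785 = 0.061572.
P(operator setup error | evidence) = 0.027036 / 0.061572 ≈ 0.439.

0.439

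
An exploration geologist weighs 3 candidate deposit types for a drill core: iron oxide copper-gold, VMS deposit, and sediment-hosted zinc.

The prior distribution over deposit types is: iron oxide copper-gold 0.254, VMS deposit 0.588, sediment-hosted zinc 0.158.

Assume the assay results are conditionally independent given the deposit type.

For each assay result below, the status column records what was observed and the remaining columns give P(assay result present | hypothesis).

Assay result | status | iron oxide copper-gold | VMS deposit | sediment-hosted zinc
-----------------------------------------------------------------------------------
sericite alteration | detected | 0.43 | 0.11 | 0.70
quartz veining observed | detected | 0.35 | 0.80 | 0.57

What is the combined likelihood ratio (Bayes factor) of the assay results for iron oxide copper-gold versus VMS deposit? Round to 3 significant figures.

Take the product of per-assay result likelihoods under each hypothesis, then divide.
  iron oxide copper-gold: 0.43 × 0.35 = 0.1505
  VMS deposit: 0.11 × 0.80 = 0.088
Bayes factor = 0.1505 / 0.088 ≈ 1.71

1.71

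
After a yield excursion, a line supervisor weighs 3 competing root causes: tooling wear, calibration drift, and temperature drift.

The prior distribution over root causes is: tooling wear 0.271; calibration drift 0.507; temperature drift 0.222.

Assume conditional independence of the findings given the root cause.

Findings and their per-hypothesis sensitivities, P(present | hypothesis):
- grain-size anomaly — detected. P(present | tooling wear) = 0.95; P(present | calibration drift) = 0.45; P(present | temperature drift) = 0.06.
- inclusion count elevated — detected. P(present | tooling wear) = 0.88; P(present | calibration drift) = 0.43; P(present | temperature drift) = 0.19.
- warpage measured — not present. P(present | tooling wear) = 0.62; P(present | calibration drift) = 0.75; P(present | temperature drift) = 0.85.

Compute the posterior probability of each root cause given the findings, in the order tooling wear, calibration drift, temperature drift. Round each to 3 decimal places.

Multiply each prior by the joint likelihood of the evidence pattern (using 1 − P(present | H) for each absent finding):
  tooling wear: 0.271 × 0.95 × 0.88 × (1 − 0.62) = 0.086091
  calibration drift: 0.507 × 0.45 × 0.43 × (1 − 0.75) = 0.024526
  temperature drift: 0.222 × 0.06 × 0.19 × (1 − 0.85) = 0.00037962
The unnormalized weights sum to 0.111.
P(tooling wear | evidence) = 0.086091 / 0.111 ≈ 0.776
P(calibration drift | evidence) = 0.024526 / 0.111 ≈ 0.221
P(temperature drift | evidence) = 0.00037962 / 0.111 ≈ 0.003

0.776, 0.221, 0.003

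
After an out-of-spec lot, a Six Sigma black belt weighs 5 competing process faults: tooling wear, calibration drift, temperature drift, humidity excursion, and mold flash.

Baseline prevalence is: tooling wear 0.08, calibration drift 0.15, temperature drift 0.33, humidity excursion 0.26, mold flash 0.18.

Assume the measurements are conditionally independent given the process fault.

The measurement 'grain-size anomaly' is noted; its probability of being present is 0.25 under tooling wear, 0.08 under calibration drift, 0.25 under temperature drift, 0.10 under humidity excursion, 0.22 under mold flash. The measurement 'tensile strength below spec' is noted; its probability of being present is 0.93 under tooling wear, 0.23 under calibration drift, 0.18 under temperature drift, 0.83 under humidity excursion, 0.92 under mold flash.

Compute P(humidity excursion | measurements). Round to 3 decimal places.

0.229

Multiply each prior by the joint likelihood of the measurement pattern:
  tooling wear: 0.08 × 0.25 × 0.93 = 0.0186
  calibration drift: 0.15 × 0.08 × 0.23 = 0.00276
  temperature drift: 0.33 × 0.25 × 0.18 = 0.01485
  humidity excursion: 0.26 × 0.10 × 0.83 = 0.02158
  mold flash: 0.18 × 0.22 × 0.92 = 0.036432
Normalizing constant Z = 0.0186 + 0.00276 + 0.01485 + 0.02158 + 0.036432 = 0.094222.
P(humidity excursion | evidence) = 0.02158 / 0.094222 ≈ 0.229.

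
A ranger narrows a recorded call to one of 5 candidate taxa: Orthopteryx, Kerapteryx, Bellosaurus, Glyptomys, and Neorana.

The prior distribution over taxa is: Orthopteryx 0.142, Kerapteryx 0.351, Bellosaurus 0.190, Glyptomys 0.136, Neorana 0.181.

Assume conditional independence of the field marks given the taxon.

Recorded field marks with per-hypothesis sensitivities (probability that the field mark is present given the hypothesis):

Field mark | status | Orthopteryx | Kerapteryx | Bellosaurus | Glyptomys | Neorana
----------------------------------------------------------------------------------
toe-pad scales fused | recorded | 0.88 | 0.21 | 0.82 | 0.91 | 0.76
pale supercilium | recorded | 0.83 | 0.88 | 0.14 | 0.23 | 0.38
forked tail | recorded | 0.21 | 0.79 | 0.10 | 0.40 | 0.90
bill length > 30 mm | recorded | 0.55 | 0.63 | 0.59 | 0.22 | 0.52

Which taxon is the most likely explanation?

Kerapteryx

For each hypothesis, the unnormalized posterior weight is prior × product of the field mark likelihoods:
  Orthopteryx: 0.142 × 0.88 × 0.83 × 0.21 × 0.55 = 0.011979
  Kerapteryx: 0.351 × 0.21 × 0.88 × 0.79 × 0.63 = 0.032283
  Bellosaurus: 0.190 × 0.82 × 0.14 × 0.10 × 0.59 = 0.0012869
  Glyptomys: 0.136 × 0.91 × 0.23 × 0.40 × 0.22 = 0.0025049
  Neorana: 0.181 × 0.76 × 0.38 × 0.90 × 0.52 = 0.024464
Normalizing constant Z = 0.011979 + 0.032283 + 0.0012869 + 0.0025049 + 0.024464 = 0.072518.
P(Orthopteryx | evidence) ≈ 0.011979 / 0.072518 ≈ 0.165
P(Kerapteryx | evidence) ≈ 0.032283 / 0.072518 ≈ 0.445
P(Bellosaurus | evidence) ≈ 0.0012869 / 0.072518 ≈ 0.018
P(Glyptomys | evidence) ≈ 0.0025049 / 0.072518 ≈ 0.035
P(Neorana | evidence) ≈ 0.024464 / 0.072518 ≈ 0.337
The largest is 0.445, so Kerapteryx is most probable.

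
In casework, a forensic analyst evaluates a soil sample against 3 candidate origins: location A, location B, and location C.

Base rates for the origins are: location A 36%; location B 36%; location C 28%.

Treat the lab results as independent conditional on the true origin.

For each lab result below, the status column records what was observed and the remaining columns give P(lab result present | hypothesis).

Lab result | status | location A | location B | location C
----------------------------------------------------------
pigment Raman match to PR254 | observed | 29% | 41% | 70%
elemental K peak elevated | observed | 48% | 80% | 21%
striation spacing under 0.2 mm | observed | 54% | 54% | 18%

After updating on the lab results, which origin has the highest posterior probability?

location B

By Bayes' rule with conditional independence, the unnormalized weight for each hypothesis is prior × ∏ likelihoods:
  location A: 0.36 × 0.29 × 0.48 × 0.54 = 0.02706
  location B: 0.36 × 0.41 × 0.80 × 0.54 = 0.063763
  location C: 0.28 × 0.70 × 0.21 × 0.18 = 0.0074088
Normalizing constant Z = 0.02706 + 0.063763 + 0.0074088 = 0.098232.
P(location A | evidence) ≈ 0.02706 / 0.098232 ≈ 0.275
P(location B | evidence) ≈ 0.063763 / 0.098232 ≈ 0.649
P(location C | evidence) ≈ 0.0074088 / 0.098232 ≈ 0.075
The largest is 0.649, so location B is most probable.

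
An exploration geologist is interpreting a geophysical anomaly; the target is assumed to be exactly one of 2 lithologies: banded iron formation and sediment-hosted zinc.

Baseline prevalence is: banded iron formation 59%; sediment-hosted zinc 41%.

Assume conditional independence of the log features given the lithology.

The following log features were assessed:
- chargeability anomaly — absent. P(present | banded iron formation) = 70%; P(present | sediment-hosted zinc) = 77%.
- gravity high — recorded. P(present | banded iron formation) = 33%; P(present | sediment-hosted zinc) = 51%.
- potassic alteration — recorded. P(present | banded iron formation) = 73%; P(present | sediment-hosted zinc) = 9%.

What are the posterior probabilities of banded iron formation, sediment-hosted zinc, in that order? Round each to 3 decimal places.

0.908, 0.092

Multiply each prior by the joint likelihood of the log feature pattern (using 1 − P(present | H) for each absent log feature):
  banded iron formation: 0.59 × (1 − 0.70) × 0.33 × 0.73 = 0.042639
  sediment-hosted zinc: 0.41 × (1 − 0.77) × 0.51 × 0.09 = 0.0043284
Normalizing constant Z = 0.042639 + 0.0043284 = 0.046968.
P(banded iron formation | evidence) = 0.042639 / 0.046968 ≈ 0.908
P(sediment-hosted zinc | evidence) = 0.0043284 / 0.046968 ≈ 0.092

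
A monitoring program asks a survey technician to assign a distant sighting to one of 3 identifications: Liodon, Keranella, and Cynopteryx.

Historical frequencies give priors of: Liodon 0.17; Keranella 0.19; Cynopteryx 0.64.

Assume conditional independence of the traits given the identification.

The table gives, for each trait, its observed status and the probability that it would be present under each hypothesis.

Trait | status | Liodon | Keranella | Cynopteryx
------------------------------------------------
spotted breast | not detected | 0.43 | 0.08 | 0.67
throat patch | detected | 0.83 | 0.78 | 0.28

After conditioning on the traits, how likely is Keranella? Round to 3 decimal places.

0.494

Multiply each prior by the joint likelihood of the trait pattern (using 1 − P(present | H) for each absent trait):
  Liodon: 0.17 × (1 − 0.43) × 0.83 = 0.080427
  Keranella: 0.19 × (1 − 0.08) × 0.78 = 0.13634
  Cynopteryx: 0.64 × (1 − 0.67) × 0.28 = 0.059136
The unnormalized weights sum to 0.27591.
P(Keranella | evidence) = 0.13634 / 0.27591 ≈ 0.494.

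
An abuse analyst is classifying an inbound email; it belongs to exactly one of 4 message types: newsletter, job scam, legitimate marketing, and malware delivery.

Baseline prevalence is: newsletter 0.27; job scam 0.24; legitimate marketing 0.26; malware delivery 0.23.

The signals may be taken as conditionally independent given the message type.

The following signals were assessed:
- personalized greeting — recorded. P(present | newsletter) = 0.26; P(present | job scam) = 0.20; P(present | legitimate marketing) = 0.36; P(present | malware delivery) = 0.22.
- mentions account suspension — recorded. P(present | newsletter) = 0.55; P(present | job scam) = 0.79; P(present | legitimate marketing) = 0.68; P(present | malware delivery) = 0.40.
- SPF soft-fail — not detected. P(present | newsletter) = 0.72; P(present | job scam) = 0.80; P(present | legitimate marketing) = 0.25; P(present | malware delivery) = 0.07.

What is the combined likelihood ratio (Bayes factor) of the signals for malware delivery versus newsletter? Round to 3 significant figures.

2.04

Take the product of per-signal likelihoods under each hypothesis (using 1 − P(present | H) for each absent signal), then divide.
  malware delivery: 0.22 × 0.40 × (1 − 0.07) = 0.08184
  newsletter: 0.26 × 0.55 × (1 − 0.72) = 0.04004
Bayes factor = 0.08184 / 0.04004 ≈ 2.04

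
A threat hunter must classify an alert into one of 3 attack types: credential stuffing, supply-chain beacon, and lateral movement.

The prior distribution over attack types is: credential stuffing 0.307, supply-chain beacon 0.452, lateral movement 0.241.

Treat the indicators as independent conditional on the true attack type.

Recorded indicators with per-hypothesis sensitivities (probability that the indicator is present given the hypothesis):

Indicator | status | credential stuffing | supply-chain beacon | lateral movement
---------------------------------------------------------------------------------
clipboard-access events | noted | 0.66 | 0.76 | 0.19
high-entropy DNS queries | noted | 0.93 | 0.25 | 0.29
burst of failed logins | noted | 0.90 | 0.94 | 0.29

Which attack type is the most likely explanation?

Multiply each prior by the joint likelihood of the indicator pattern:
  credential stuffing: 0.307 × 0.66 × 0.93 × 0.90 = 0.16959
  supply-chain beacon: 0.452 × 0.76 × 0.25 × 0.94 = 0.080727
  lateral movement: 0.241 × 0.19 × 0.29 × 0.29 = 0.0038509
Normalizing constant Z = 0.16959 + 0.080727 + 0.0038509 = 0.25417.
P(credential stuffing | evidence) ≈ 0.16959 / 0.25417 ≈ 0.667
P(supply-chain beacon | evidence) ≈ 0.080727 / 0.25417 ≈ 0.318
P(lateral movement | evidence) ≈ 0.0038509 / 0.25417 ≈ 0.015
The largest is 0.667, so credential stuffing is most probable.

credential stuffing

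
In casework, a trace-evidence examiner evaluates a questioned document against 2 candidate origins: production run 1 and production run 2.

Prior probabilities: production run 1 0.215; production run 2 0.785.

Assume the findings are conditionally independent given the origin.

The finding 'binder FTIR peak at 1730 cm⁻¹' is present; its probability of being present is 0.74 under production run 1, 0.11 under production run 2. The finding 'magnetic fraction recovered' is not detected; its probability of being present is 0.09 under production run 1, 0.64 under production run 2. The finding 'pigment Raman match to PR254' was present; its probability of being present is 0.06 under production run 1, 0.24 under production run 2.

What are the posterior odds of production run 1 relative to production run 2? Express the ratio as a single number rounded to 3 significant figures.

1.16

Unnormalized posterior weight (prior times the finding likelihoods) for each of the two hypotheses (using 1 − P(present | H) for each absent finding):
  production run 1: 0.215 × 0.74 × (1 − 0.09) × 0.06 = 0.0086869
  production run 2: 0.785 × 0.11 × (1 − 0.64) × 0.24 = 0.0074606
Posterior odds = 0.0086869 / 0.0074606 ≈ 1.16.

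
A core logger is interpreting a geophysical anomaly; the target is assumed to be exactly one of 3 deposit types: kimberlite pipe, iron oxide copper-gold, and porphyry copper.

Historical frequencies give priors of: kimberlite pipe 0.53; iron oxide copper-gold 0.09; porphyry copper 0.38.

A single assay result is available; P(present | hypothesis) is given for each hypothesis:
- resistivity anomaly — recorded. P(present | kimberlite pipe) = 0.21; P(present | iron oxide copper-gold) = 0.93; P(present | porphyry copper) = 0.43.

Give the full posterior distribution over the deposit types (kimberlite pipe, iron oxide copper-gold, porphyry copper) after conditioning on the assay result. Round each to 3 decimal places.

0.311, 0.234, 0.456

By Bayes' rule, the unnormalized weight for each hypothesis is prior × likelihood:
  kimberlite pipe: 0.53 × 0.21 = 0.1113
  iron oxide copper-gold: 0.09 × 0.93 = 0.0837
  porphyry copper: 0.38 × 0.43 = 0.1634
Marginal likelihood of the evidence = 0.3584.
P(kimberlite pipe | evidence) = 0.1113 / 0.3584 ≈ 0.311
P(iron oxide copper-gold | evidence) = 0.0837 / 0.3584 ≈ 0.234
P(porphyry copper | evidence) = 0.1634 / 0.3584 ≈ 0.456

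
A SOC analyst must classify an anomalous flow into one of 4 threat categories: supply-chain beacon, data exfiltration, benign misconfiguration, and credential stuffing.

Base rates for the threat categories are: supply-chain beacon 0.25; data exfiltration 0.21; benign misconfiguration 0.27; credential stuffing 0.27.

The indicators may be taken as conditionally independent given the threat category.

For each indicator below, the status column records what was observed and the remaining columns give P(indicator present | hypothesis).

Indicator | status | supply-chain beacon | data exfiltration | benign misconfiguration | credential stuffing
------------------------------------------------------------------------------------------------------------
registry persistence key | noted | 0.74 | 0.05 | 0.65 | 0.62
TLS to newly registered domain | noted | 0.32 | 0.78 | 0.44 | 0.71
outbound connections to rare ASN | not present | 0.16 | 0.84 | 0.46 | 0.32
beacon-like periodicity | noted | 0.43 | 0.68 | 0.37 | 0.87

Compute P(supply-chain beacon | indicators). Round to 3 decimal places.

For each hypothesis, the unnormalized posterior weight is prior × product of the indicator likelihoods (using 1 − P(present | H) for each absent indicator):
  supply-chain beacon: 0.25 × 0.74 × 0.32 × (1 − 0.16) × 0.43 = 0.021383
  data exfiltration: 0.21 × 0.05 × 0.78 × (1 − 0.84) × 0.68 = 0.00089107
  benign misconfiguration: 0.27 × 0.65 × 0.44 × (1 − 0.46) × 0.37 = 0.015429
  credential stuffing: 0.27 × 0.62 × 0.71 × (1 − 0.32) × 0.87 = 0.070314
The unnormalized weights sum to 0.10802.
P(supply-chain beacon | evidence) = 0.021383 / 0.10802 ≈ 0.198.

0.198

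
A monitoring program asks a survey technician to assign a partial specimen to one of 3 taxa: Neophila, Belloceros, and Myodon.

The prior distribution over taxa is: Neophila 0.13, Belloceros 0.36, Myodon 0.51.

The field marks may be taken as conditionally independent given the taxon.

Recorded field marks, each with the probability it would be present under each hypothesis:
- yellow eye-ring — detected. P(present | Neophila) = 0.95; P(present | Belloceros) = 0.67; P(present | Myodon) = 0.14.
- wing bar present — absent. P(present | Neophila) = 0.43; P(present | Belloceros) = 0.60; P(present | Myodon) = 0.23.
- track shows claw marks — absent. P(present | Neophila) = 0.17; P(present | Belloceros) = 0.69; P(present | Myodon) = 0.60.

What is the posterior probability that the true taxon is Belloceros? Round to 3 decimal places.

0.271

Multiply each prior by the joint likelihood of the field mark pattern (using 1 − P(present | H) for each absent field mark):
  Neophila: 0.13 × 0.95 × (1 − 0.43) × (1 − 0.17) = 0.058428
  Belloceros: 0.36 × 0.67 × (1 − 0.60) × (1 − 0.69) = 0.029909
  Myodon: 0.51 × 0.14 × (1 − 0.23) × (1 − 0.60) = 0.021991
Normalizing constant Z = 0.058428 + 0.029909 + 0.021991 = 0.11033.
P(Belloceros | evidence) = 0.029909 / 0.11033 ≈ 0.271.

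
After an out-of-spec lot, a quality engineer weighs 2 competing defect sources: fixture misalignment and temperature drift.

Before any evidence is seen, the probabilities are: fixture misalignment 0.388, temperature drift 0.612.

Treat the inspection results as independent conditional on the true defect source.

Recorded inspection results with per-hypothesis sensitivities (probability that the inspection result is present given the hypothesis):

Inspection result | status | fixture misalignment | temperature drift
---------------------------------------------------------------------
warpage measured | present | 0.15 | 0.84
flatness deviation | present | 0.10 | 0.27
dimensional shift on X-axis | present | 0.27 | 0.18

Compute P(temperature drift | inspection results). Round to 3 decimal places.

For each hypothesis, the unnormalized posterior weight is prior × product of the inspection result likelihoods:
  fixture misalignment: 0.388 × 0.15 × 0.10 × 0.27 = 0.0015714
  temperature drift: 0.612 × 0.84 × 0.27 × 0.18 = 0.024984
The unnormalized weights sum to 0.026556.
P(temperature drift | evidence) = 0.024984 / 0.026556 ≈ 0.941.

0.941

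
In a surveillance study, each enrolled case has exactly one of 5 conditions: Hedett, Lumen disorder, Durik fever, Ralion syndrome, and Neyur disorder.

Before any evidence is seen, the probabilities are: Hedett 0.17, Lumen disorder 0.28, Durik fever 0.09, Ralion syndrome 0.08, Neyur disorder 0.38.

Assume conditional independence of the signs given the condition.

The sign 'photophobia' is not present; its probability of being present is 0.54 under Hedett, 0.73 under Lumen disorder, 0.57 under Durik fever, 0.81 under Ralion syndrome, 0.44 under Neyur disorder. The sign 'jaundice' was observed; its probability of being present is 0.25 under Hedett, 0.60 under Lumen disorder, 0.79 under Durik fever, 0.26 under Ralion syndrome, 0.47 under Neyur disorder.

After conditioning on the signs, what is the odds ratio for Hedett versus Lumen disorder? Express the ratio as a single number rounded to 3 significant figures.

0.431

The normalizing constant cancels in an odds ratio, so compute prior × likelihood for the two hypotheses only (using 1 − P(present | H) for each absent sign):
  Hedett: 0.17 × (1 − 0.54) × 0.25 = 0.01955
  Lumen disorder: 0.28 × (1 − 0.73) × 0.60 = 0.04536
Odds(Hedett : Lumen disorder) = 0.01955 / 0.04536 ≈ 0.431.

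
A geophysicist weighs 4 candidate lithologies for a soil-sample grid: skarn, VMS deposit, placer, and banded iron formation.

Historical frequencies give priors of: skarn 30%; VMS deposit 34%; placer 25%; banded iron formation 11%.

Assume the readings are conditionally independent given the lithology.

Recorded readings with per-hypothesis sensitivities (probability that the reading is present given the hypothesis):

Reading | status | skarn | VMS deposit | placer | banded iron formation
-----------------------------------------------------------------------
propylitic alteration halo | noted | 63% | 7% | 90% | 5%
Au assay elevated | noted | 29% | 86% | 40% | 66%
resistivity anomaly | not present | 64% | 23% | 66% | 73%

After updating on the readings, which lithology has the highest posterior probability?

Multiply each prior by the joint likelihood of the reading pattern (using 1 − P(present | H) for each absent reading):
  skarn: 0.30 × 0.63 × 0.29 × (1 − 0.64) = 0.019732
  VMS deposit: 0.34 × 0.07 × 0.86 × (1 − 0.23) = 0.01576
  placer: 0.25 × 0.90 × 0.40 × (1 − 0.66) = 0.0306
  banded iron formation: 0.11 × 0.05 × 0.66 × (1 − 0.73) = 0.0009801
Normalizing constant Z = 0.019732 + 0.01576 + 0.0306 + 0.0009801 = 0.067072.
P(skarn | evidence) ≈ 0.019732 / 0.067072 ≈ 0.294
P(VMS deposit | evidence) ≈ 0.01576 / 0.067072 ≈ 0.235
P(placer | evidence) ≈ 0.0306 / 0.067072 ≈ 0.456
P(banded iron formation | evidence) ≈ 0.0009801 / 0.067072 ≈ 0.015
The largest is 0.456, so placer is most probable.

placer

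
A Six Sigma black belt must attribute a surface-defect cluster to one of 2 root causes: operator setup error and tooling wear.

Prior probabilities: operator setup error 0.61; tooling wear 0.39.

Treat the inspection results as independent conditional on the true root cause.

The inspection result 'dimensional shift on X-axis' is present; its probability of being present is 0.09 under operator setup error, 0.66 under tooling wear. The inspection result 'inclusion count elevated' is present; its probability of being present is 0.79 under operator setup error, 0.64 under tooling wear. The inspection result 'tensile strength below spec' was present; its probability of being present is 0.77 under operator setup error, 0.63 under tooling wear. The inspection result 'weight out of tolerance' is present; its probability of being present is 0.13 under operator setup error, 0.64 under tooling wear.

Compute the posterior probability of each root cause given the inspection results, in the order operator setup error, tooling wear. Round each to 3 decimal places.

For each hypothesis, the unnormalized posterior weight is prior × product of the inspection result likelihoods:
  operator setup error: 0.61 × 0.09 × 0.79 × 0.77 × 0.13 = 0.0043414
  tooling wear: 0.39 × 0.66 × 0.64 × 0.63 × 0.64 = 0.066422
Normalizing constant Z = 0.0043414 + 0.066422 = 0.070763.
P(operator setup error | evidence) = 0.0043414 / 0.070763 ≈ 0.061
P(tooling wear | evidence) = 0.066422 / 0.070763 ≈ 0.939

0.061, 0.939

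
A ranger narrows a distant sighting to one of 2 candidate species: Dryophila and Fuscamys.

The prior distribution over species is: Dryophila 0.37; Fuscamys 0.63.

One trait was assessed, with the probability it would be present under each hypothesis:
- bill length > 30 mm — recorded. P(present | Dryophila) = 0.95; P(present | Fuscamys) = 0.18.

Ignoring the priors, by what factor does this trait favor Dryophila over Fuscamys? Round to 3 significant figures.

Likelihood of this trait under each hypothesis:
  Dryophila: 0.95
  Fuscamys: 0.18
Bayes factor = 0.95 / 0.18 ≈ 5.28

5.28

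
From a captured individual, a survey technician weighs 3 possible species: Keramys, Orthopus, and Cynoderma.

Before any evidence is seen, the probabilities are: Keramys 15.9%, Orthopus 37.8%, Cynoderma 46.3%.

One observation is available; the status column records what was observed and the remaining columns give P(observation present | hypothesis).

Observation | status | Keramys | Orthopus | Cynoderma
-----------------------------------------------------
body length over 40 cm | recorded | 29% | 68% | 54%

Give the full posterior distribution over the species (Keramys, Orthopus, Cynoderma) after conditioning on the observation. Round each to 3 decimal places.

Multiply each prior by the likelihood of the observation:
  Keramys: 0.159 × 0.29 = 0.04611
  Orthopus: 0.378 × 0.68 = 0.25704
  Cynoderma: 0.463 × 0.54 = 0.25002
The unnormalized weights sum to 0.55317.
P(Keramys | evidence) = 0.04611 / 0.55317 ≈ 0.083
P(Orthopus | evidence) = 0.25704 / 0.55317 ≈ 0.465
P(Cynoderma | evidence) = 0.25002 / 0.55317 ≈ 0.452

0.083, 0.465, 0.452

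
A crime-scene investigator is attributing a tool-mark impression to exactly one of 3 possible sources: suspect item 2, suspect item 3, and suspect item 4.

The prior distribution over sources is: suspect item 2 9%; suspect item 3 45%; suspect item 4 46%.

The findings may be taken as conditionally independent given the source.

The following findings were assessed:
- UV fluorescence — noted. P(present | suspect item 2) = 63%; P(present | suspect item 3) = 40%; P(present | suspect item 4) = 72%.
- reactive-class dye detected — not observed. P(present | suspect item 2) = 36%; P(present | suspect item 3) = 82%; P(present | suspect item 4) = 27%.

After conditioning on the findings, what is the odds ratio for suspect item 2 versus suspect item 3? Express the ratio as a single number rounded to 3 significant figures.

1.12

Unnormalized posterior weight (prior times the finding likelihoods) for each of the two hypotheses (using 1 − P(present | H) for each absent finding):
  suspect item 2: 0.09 × 0.63 × (1 − 0.36) = 0.036288
  suspect item 3: 0.45 × 0.40 × (1 − 0.82) = 0.0324
Posterior odds = 0.036288 / 0.0324 ≈ 1.12.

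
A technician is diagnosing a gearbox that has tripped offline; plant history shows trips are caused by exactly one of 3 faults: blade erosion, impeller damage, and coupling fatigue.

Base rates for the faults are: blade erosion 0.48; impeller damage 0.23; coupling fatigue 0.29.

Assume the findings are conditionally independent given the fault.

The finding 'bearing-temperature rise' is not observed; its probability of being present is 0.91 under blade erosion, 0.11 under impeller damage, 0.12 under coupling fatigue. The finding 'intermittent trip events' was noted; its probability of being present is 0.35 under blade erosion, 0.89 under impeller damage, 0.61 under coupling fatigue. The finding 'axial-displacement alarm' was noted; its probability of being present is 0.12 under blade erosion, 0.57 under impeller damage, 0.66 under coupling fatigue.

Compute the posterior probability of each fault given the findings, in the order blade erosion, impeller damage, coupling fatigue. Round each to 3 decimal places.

Multiply each prior by the joint likelihood of the evidence pattern (using 1 − P(present | H) for each absent finding):
  blade erosion: 0.48 × (1 − 0.91) × 0.35 × 0.12 = 0.0018144
  impeller damage: 0.23 × (1 − 0.11) × 0.89 × 0.57 = 0.10384
  coupling fatigue: 0.29 × (1 − 0.12) × 0.61 × 0.66 = 0.10274
The unnormalized weights sum to 0.2084.
P(blade erosion | evidence) = 0.0018144 / 0.2084 ≈ 0.009
P(impeller damage | evidence) = 0.10384 / 0.2084 ≈ 0.498
P(coupling fatigue | evidence) = 0.10274 / 0.2084 ≈ 0.493

0.009, 0.498, 0.493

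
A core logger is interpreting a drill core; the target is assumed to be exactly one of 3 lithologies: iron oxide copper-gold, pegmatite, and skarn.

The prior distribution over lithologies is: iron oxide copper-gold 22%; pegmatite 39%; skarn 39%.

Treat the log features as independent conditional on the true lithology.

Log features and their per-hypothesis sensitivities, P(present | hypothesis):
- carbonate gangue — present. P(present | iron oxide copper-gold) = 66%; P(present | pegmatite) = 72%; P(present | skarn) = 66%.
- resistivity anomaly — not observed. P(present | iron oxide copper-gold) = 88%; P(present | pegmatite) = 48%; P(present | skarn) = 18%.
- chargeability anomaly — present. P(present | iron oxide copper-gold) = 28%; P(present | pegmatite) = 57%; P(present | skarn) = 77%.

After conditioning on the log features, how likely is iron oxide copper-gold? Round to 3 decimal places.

By Bayes' rule with conditional independence, the unnormalized weight for each hypothesis is prior × ∏ likelihoods (using 1 − P(present | H) for each absent log feature):
  iron oxide copper-gold: 0.22 × 0.66 × (1 − 0.88) × 0.28 = 0.0048787
  pegmatite: 0.39 × 0.72 × (1 − 0.48) × 0.57 = 0.083229
  skarn: 0.39 × 0.66 × (1 − 0.18) × 0.77 = 0.16252
Normalizing constant Z = 0.0048787 + 0.083229 + 0.16252 = 0.25063.
P(iron oxide copper-gold | evidence) = 0.0048787 / 0.25063 ≈ 0.019.

0.019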